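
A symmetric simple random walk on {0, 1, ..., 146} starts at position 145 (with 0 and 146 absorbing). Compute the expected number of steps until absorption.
E[τ | X_0 = 145] = 145

Let v_k = E[τ | X_0 = k]. Boundary: v_0 = v_146 = 0. Recurrence: v_k = 1 + (v_{k-1} + v_{k+1})/2 for 1 ≤ k ≤ 145. The particular solution to v_k − (v_{k-1} + v_{k+1})/2 = 1 is v_k = −k^2. Adding homogeneous solution A + B k and matching boundaries gives v_k = k (146 − k). Substituting k = 145: v_145 = 145 · 1 = 145.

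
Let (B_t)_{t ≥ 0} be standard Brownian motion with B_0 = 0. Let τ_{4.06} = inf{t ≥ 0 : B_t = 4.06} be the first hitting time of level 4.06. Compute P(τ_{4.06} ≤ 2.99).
P(τ_{4.06} ≤ 2.99) = 2(1 − Φ(4.06/√2.99)) = 2(1 − Φ(2.3480)) ≈ 0.0189

By the reflection principle for standard BM, P(τ_b ≤ t) = 2 · P(B_t ≥ b). Since B_t ~ N(0, t), P(B_t ≥ 4.06) = 1 − Φ(4.06/√t) = 1 − Φ(4.06/√2.99) = 1 − Φ(2.3480) ≈ 0.00944. Doubling: P(τ_{4.06} ≤ 2.99) ≈ 2 · 0.00944 = 0.01888 ≈ 0.0189.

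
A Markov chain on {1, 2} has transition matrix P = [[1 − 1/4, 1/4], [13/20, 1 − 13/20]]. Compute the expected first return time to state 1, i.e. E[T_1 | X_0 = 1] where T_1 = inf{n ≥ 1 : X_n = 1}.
E[T_1 | X_0 = 1] = 1/π_1 = 18/13

For an irreducible recurrent Markov chain with stationary distribution π, E[T_i | X_0 = i] = 1/π_i (Kac's formula). Here π_1 = (13/20)/(1/4 + 13/20) = (13/20)/(9/10) = 13/18, so E[T_1 | X_0 = 1] = 1/π_1 = (1/4 + 13/20)/(13/20) = (9/10)/(13/20) = 18/13.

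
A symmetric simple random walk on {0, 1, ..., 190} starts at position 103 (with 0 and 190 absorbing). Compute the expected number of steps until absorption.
E[τ | X_0 = 103] = 8961

Let v_k = E[τ | X_0 = k]. Boundary: v_0 = v_190 = 0. Recurrence: v_k = 1 + (v_{k-1} + v_{k+1})/2 for 1 ≤ k ≤ 189. The particular solution to v_k − (v_{k-1} + v_{k+1})/2 = 1 is v_k = −k^2. Adding homogeneous solution A + B k and matching boundaries gives v_k = k (190 − k). Substituting k = 103: v_103 = 103 · 87 = 8961.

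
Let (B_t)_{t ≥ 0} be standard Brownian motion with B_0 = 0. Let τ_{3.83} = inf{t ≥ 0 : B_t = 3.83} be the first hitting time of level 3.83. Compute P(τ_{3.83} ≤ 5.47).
P(τ_{3.83} ≤ 5.47) = 2(1 − Φ(3.83/√5.47)) = 2(1 − Φ(1.6376)) ≈ 0.1015

By the reflection principle for standard BM, P(τ_b ≤ t) = 2 · P(B_t ≥ b). Since B_t ~ N(0, t), P(B_t ≥ 3.83) = 1 − Φ(3.83/√t) = 1 − Φ(3.83/√5.47) = 1 − Φ(1.6376) ≈ 0.05075. Doubling: P(τ_{3.83} ≤ 5.47) ≈ 2 · 0.05075 = 0.10150 ≈ 0.1015.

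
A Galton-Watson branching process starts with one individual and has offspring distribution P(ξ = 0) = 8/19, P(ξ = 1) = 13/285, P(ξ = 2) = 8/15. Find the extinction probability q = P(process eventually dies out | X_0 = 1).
q = 15/19

The pgf is f(s) = 8/19 + 13/285·s + 8/15·s². The extinction probability q is the smallest fixed point of f in [0, 1]. Setting s = f(s):
  8/15·s² + (13/285 − 1)·s + 8/19 = 0
  8/15·s² − (8/19 + 8/15)·s + 8/19 = 0
which factors as (s − 1)·(8/15·s − 8/19) = 0, giving roots s = 1 and s = (8/19)/(8/15) = 15/19.
Mean offspring μ = 13/285 + 2·8/15 = 317/285 > 1 (supercritical), so q < 1. The extinction probability is the smaller root: q = (8/19)/(8/15) = 15/19.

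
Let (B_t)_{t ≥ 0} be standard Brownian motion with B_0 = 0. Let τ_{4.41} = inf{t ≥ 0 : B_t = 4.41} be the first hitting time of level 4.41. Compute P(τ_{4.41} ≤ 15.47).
P(τ_{4.41} ≤ 15.47) = 2(1 − Φ(4.41/√15.47)) = 2(1 − Φ(1.1212)) ≈ 0.2622

By the reflection principle for standard BM, P(τ_b ≤ t) = 2 · P(B_t ≥ b). Since B_t ~ N(0, t), P(B_t ≥ 4.41) = 1 − Φ(4.41/√t) = 1 − Φ(4.41/√15.47) = 1 − Φ(1.1212) ≈ 0.13110. Doubling: P(τ_{4.41} ≤ 15.47) ≈ 2 · 0.13110 = 0.26220 ≈ 0.2622.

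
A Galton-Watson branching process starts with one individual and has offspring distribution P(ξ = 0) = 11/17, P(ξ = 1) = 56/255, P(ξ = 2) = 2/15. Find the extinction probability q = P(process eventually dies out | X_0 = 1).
q = 1

Mean offspring μ = 0·11/17 + 1·56/255 + 2·2/15 = 124/255 ≤ 1. For μ ≤ 1 with offspring not concentrated at 1, the Galton-Watson process goes extinct almost surely, so q = 1.
(Algebraic check: The pgf is f(s) = 11/17 + 56/255·s + 2/15·s². The extinction probability q is the smallest fixed point of f in [0, 1]. Setting s = f(s):
  2/15·s² + (56/255 − 1)·s + 11/17 = 0
  2/15·s² − (11/17 + 2/15)·s + 11/17 = 0
which factors as (s − 1)·(2/15·s − 11/17) = 0, giving roots s = 1 and s = (11/17)/(2/15) = 165/34. Since 165/34 ≥ 1, the smallest root in [0, 1] is s = 1.)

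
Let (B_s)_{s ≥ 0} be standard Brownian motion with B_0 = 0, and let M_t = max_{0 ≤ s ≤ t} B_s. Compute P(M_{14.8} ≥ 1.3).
P(M_{14.8} ≥ 1.3) = 2·P(B_{14.8} ≥ 1.3) = 2(1 − Φ(1.3/√14.8)) ≈ 0.7354

By the reflection principle for Brownian motion, P(M_t ≥ a) = 2 · P(B_t ≥ a) for a ≥ 0. Since B_t ~ N(0, t), P(B_t ≥ 1.3) = 1 − Φ(1.3/√t) = 1 − Φ(1.3/√14.8) = 1 − Φ(0.3379). So
  P(M_{14.8} ≥ 1.3) = 2(1 − Φ(0.3379)) ≈ 0.7354.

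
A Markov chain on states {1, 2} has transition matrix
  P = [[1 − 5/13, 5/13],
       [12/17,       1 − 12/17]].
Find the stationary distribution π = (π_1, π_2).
π_1 = 156/241, π_2 = 85/241

Solve πP = π with π_1 + π_2 = 1. From πP = π: π_1 · (1 − 5/13) + π_2 · 12/17 = π_1 ⇒ π_2 · 12/17 = π_1 · 5/13 ⇒ π_2/π_1 = (5/13)/(12/17) = 85/156. Together with π_1 + π_2 = 1:
  π_1 = (12/17)/(5/13 + 12/17) = (12/17)/(241/221) = 156/241,
  π_2 = (5/13)/(5/13 + 12/17) = (5/13)/(241/221) = 85/241.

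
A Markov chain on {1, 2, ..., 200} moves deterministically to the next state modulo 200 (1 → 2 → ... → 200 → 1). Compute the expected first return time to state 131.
E[T_131 | X_0 = 131] = 200

The chain cycles deterministically, so starting at state 131 it returns in exactly 200 steps. Equivalently, the stationary distribution is uniform π_j = 1/200 for every state j, so by Kac's formula E[T_131] = 1/π_131 = 200.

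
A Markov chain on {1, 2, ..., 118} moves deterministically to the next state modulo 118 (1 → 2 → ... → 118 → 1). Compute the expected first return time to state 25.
E[T_25 | X_0 = 25] = 118

The chain cycles deterministically, so starting at state 25 it returns in exactly 118 steps. Equivalently, the stationary distribution is uniform π_j = 1/118 for every state j, so by Kac's formula E[T_25] = 1/π_25 = 118.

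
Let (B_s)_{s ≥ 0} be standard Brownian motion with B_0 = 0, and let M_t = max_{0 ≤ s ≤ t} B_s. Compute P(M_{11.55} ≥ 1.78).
P(M_{11.55} ≥ 1.78) = 2·P(B_{11.55} ≥ 1.78) = 2(1 − Φ(1.78/√11.55)) ≈ 0.6004

By the reflection principle for Brownian motion, P(M_t ≥ a) = 2 · P(B_t ≥ a) for a ≥ 0. Since B_t ~ N(0, t), P(B_t ≥ 1.78) = 1 − Φ(1.78/√t) = 1 − Φ(1.78/√11.55) = 1 − Φ(0.5238). So
  P(M_{11.55} ≥ 1.78) = 2(1 − Φ(0.5238)) ≈ 0.6004.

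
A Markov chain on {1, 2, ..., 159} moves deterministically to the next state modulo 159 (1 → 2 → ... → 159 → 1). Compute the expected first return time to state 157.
E[T_157 | X_0 = 157] = 159

The chain cycles deterministically, so starting at state 157 it returns in exactly 159 steps. Equivalently, the stationary distribution is uniform π_j = 1/159 for every state j, so by Kac's formula E[T_157] = 1/π_157 = 159.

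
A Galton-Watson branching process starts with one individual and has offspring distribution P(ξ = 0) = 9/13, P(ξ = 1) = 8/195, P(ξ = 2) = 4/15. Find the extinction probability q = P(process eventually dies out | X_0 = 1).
q = 1

Mean offspring μ = 0·9/13 + 1·8/195 + 2·4/15 = 112/195 ≤ 1. For μ ≤ 1 with offspring not concentrated at 1, the Galton-Watson process goes extinct almost surely, so q = 1.
(Algebraic check: The pgf is f(s) = 9/13 + 8/195·s + 4/15·s². The extinction probability q is the smallest fixed point of f in [0, 1]. Setting s = f(s):
  4/15·s² + (8/195 − 1)·s + 9/13 = 0
  4/15·s² − (9/13 + 4/15)·s + 9/13 = 0
which factors as (s − 1)·(4/15·s − 9/13) = 0, giving roots s = 1 and s = (9/13)/(4/15) = 135/52. Since 135/52 ≥ 1, the smallest root in [0, 1] is s = 1.)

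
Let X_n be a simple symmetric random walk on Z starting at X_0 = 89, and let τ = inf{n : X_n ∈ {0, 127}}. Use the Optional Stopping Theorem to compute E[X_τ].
E[X_τ] = 89

X_n is a martingale and τ is a bounded-mean stopping time (indeed τ is finite a.s. with bounded expectation since the walk is in a bounded region). By the OST, E[X_τ] = E[X_0] = 89. Equivalently: E[X_τ] = 127 · P(hit 127 first) + 0 · P(hit 0 first) = 127 · (89/127) = 89.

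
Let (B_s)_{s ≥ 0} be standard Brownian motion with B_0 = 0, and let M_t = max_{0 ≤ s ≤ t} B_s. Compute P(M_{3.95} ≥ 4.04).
P(M_{3.95} ≥ 4.04) = 2·P(B_{3.95} ≥ 4.04) = 2(1 − Φ(4.04/√3.95)) ≈ 0.0421

By the reflection principle for Brownian motion, P(M_t ≥ a) = 2 · P(B_t ≥ a) for a ≥ 0. Since B_t ~ N(0, t), P(B_t ≥ 4.04) = 1 − Φ(4.04/√t) = 1 − Φ(4.04/√3.95) = 1 − Φ(2.0327). So
  P(M_{3.95} ≥ 4.04) = 2(1 − Φ(2.0327)) ≈ 0.0421.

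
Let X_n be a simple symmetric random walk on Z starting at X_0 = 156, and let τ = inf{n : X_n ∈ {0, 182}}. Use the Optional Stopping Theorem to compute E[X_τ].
E[X_τ] = 156

X_n is a martingale and τ is a bounded-mean stopping time (indeed τ is finite a.s. with bounded expectation since the walk is in a bounded region). By the OST, E[X_τ] = E[X_0] = 156. Equivalently: E[X_τ] = 182 · P(hit 182 first) + 0 · P(hit 0 first) = 182 · (156/182) = 156.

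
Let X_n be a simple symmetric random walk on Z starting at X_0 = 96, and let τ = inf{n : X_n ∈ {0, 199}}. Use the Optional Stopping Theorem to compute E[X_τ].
E[X_τ] = 96

X_n is a martingale and τ is a bounded-mean stopping time (indeed τ is finite a.s. with bounded expectation since the walk is in a bounded region). By the OST, E[X_τ] = E[X_0] = 96. Equivalently: E[X_τ] = 199 · P(hit 199 first) + 0 · P(hit 0 first) = 199 · (96/199) = 96.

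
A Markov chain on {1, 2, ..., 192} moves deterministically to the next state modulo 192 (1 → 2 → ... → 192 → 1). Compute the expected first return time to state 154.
E[T_154 | X_0 = 154] = 192

The chain cycles deterministically, so starting at state 154 it returns in exactly 192 steps. Equivalently, the stationary distribution is uniform π_j = 1/192 for every state j, so by Kac's formula E[T_154] = 1/π_154 = 192.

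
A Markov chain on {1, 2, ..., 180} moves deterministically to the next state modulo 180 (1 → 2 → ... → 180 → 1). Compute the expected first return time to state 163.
E[T_163 | X_0 = 163] = 180

The chain cycles deterministically, so starting at state 163 it returns in exactly 180 steps. Equivalently, the stationary distribution is uniform π_j = 1/180 for every state j, so by Kac's formula E[T_163] = 1/π_163 = 180.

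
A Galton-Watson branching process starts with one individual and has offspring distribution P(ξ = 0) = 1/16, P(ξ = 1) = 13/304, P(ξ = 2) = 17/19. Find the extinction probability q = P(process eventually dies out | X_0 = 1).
q = 19/272

The pgf is f(s) = 1/16 + 13/304·s + 17/19·s². The extinction probability q is the smallest fixed point of f in [0, 1]. Setting s = f(s):
  17/19·s² + (13/304 − 1)·s + 1/16 = 0
  17/19·s² − (1/16 + 17/19)·s + 1/16 = 0
which factors as (s − 1)·(17/19·s − 1/16) = 0, giving roots s = 1 and s = (1/16)/(17/19) = 19/272.
Mean offspring μ = 13/304 + 2·17/19 = 557/304 > 1 (supercritical), so q < 1. The extinction probability is the smaller root: q = (1/16)/(17/19) = 19/272.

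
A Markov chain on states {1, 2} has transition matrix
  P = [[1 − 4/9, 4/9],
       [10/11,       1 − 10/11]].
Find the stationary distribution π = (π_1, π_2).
π_1 = 45/67, π_2 = 22/67

Solve πP = π with π_1 + π_2 = 1. From πP = π: π_1 · (1 − 4/9) + π_2 · 10/11 = π_1 ⇒ π_2 · 10/11 = π_1 · 4/9 ⇒ π_2/π_1 = (4/9)/(10/11) = 22/45. Together with π_1 + π_2 = 1:
  π_1 = (10/11)/(4/9 + 10/11) = (10/11)/(134/99) = 45/67,
  π_2 = (4/9)/(4/9 + 10/11) = (4/9)/(134/99) = 22/67.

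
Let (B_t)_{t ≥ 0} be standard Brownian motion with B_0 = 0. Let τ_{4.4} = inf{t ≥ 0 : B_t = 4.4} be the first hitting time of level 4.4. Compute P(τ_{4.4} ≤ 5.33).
P(τ_{4.4} ≤ 5.33) = 2(1 − Φ(4.4/√5.33)) = 2(1 − Φ(1.9059)) ≈ 0.0567

By the reflection principle for standard BM, P(τ_b ≤ t) = 2 · P(B_t ≥ b). Since B_t ~ N(0, t), P(B_t ≥ 4.4) = 1 − Φ(4.4/√t) = 1 − Φ(4.4/√5.33) = 1 − Φ(1.9059) ≈ 0.02833. Doubling: P(τ_{4.4} ≤ 5.33) ≈ 2 · 0.02833 = 0.05666 ≈ 0.0567.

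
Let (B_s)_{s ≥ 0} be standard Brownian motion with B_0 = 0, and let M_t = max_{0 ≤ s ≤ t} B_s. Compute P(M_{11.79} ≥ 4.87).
P(M_{11.79} ≥ 4.87) = 2·P(B_{11.79} ≥ 4.87) = 2(1 − Φ(4.87/√11.79)) ≈ 0.1561

By the reflection principle for Brownian motion, P(M_t ≥ a) = 2 · P(B_t ≥ a) for a ≥ 0. Since B_t ~ N(0, t), P(B_t ≥ 4.87) = 1 − Φ(4.87/√t) = 1 − Φ(4.87/√11.79) = 1 − Φ(1.4183). So
  P(M_{11.79} ≥ 4.87) = 2(1 − Φ(1.4183)) ≈ 0.1561.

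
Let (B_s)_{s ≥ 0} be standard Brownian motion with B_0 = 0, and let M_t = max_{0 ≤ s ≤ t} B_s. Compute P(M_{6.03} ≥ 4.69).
P(M_{6.03} ≥ 4.69) = 2·P(B_{6.03} ≥ 4.69) = 2(1 − Φ(4.69/√6.03)) ≈ 0.0561

By the reflection principle for Brownian motion, P(M_t ≥ a) = 2 · P(B_t ≥ a) for a ≥ 0. Since B_t ~ N(0, t), P(B_t ≥ 4.69) = 1 − Φ(4.69/√t) = 1 − Φ(4.69/√6.03) = 1 − Φ(1.9099). So
  P(M_{6.03} ≥ 4.69) = 2(1 − Φ(1.9099)) ≈ 0.0561.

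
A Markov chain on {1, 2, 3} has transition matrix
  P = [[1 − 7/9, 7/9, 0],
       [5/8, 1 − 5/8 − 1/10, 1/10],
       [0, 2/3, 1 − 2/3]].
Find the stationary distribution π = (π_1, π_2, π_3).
π = (225/547, 280/547, 42/547)

This is a birth-death chain on three states, which satisfies detailed balance: π_1 · P_{12} = π_2 · P_{21} and π_2 · P_{23} = π_3 · P_{32}.
From π_1 · 7/9 = π_2 · 5/8: π_2/π_1 = (7/9)/(5/8) = 56/45.
From π_2 · 1/10 = π_3 · 2/3: π_3/π_2 = (1/10)/(2/3) = 3/20.
Take π_1 proportional to 1; then unnormalized π = (1, 56/45, 14/75). Normalize by dividing by the sum 547/225:
  π = (225/547, 280/547, 42/547).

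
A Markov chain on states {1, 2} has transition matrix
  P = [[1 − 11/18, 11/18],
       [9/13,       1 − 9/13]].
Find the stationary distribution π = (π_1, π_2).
π_1 = 162/305, π_2 = 143/305

Solve πP = π with π_1 + π_2 = 1. From πP = π: π_1 · (1 − 11/18) + π_2 · 9/13 = π_1 ⇒ π_2 · 9/13 = π_1 · 11/18 ⇒ π_2/π_1 = (11/18)/(9/13) = 143/162. Together with π_1 + π_2 = 1:
  π_1 = (9/13)/(11/18 + 9/13) = (9/13)/(305/234) = 162/305,
  π_2 = (11/18)/(11/18 + 9/13) = (11/18)/(305/234) = 143/305.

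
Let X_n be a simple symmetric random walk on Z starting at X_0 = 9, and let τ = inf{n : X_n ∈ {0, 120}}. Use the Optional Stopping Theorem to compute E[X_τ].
E[X_τ] = 9

X_n is a martingale and τ is a bounded-mean stopping time (indeed τ is finite a.s. with bounded expectation since the walk is in a bounded region). By the OST, E[X_τ] = E[X_0] = 9. Equivalently: E[X_τ] = 120 · P(hit 120 first) + 0 · P(hit 0 first) = 120 · (9/120) = 9.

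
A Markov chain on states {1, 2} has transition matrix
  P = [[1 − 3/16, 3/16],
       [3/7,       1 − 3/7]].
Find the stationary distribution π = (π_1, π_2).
π_1 = 16/23, π_2 = 7/23

Solve πP = π with π_1 + π_2 = 1. From πP = π: π_1 · (1 − 3/16) + π_2 · 3/7 = π_1 ⇒ π_2 · 3/7 = π_1 · 3/16 ⇒ π_2/π_1 = (3/16)/(3/7) = 7/16. Together with π_1 + π_2 = 1:
  π_1 = (3/7)/(3/16 + 3/7) = (3/7)/(69/112) = 16/23,
  π_2 = (3/16)/(3/16 + 3/7) = (3/16)/(69/112) = 7/23.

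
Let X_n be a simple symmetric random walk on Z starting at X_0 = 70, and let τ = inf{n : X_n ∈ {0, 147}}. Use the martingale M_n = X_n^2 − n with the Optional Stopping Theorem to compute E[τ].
E[τ] = 5390

M_n = X_n^2 − n is a martingale (since E[X_{n+1}^2 | F_n] = X_n^2 + 1). By OST (τ has finite mean in a bounded region), E[M_τ] = E[M_0] = X_0^2 − 0 = 70^2 = 4900. Also E[M_τ] = E[X_τ^2] − E[τ]. The walk exits at 0 or 147, with P(hit 147 first) = 70/147, so E[X_τ^2] = 147^2 · 70/147 + 0 = 10290. Thus E[τ] = E[X_τ^2] − E[M_τ] = 10290 − 4900 = 5390 = 70(147 − 70) = 5390.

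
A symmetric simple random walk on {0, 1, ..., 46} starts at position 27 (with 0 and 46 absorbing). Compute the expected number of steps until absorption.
E[τ | X_0 = 27] = 513

Let v_k = E[τ | X_0 = k]. Boundary: v_0 = v_46 = 0. Recurrence: v_k = 1 + (v_{k-1} + v_{k+1})/2 for 1 ≤ k ≤ 45. The particular solution to v_k − (v_{k-1} + v_{k+1})/2 = 1 is v_k = −k^2. Adding homogeneous solution A + B k and matching boundaries gives v_k = k (46 − k). Substituting k = 27: v_27 = 27 · 19 = 513.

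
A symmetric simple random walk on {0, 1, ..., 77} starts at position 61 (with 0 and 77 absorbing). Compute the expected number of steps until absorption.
E[τ | X_0 = 61] = 976

Let v_k = E[τ | X_0 = k]. Boundary: v_0 = v_77 = 0. Recurrence: v_k = 1 + (v_{k-1} + v_{k+1})/2 for 1 ≤ k ≤ 76. The particular solution to v_k − (v_{k-1} + v_{k+1})/2 = 1 is v_k = −k^2. Adding homogeneous solution A + B k and matching boundaries gives v_k = k (77 − k). Substituting k = 61: v_61 = 61 · 16 = 976.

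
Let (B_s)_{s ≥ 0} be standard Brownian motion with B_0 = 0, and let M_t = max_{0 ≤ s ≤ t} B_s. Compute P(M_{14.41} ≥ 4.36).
P(M_{14.41} ≥ 4.36) = 2·P(B_{14.41} ≥ 4.36) = 2(1 − Φ(4.36/√14.41)) ≈ 0.2507

By the reflection principle for Brownian motion, P(M_t ≥ a) = 2 · P(B_t ≥ a) for a ≥ 0. Since B_t ~ N(0, t), P(B_t ≥ 4.36) = 1 − Φ(4.36/√t) = 1 − Φ(4.36/√14.41) = 1 − Φ(1.1486). So
  P(M_{14.41} ≥ 4.36) = 2(1 − Φ(1.1486)) ≈ 0.2507.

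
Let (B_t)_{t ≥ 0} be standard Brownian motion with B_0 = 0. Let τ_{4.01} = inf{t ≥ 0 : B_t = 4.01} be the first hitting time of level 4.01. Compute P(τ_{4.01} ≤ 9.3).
P(τ_{4.01} ≤ 9.3) = 2(1 − Φ(4.01/√9.3)) = 2(1 − Φ(1.3149)) ≈ 0.1885

By the reflection principle for standard BM, P(τ_b ≤ t) = 2 · P(B_t ≥ b). Since B_t ~ N(0, t), P(B_t ≥ 4.01) = 1 − Φ(4.01/√t) = 1 − Φ(4.01/√9.3) = 1 − Φ(1.3149) ≈ 0.09427. Doubling: P(τ_{4.01} ≤ 9.3) ≈ 2 · 0.09427 = 0.18854 ≈ 0.1885.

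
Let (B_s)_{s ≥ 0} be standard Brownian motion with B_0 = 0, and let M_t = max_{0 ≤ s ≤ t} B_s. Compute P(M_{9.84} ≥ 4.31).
P(M_{9.84} ≥ 4.31) = 2·P(B_{9.84} ≥ 4.31) = 2(1 − Φ(4.31/√9.84)) ≈ 0.1694

By the reflection principle for Brownian motion, P(M_t ≥ a) = 2 · P(B_t ≥ a) for a ≥ 0. Since B_t ~ N(0, t), P(B_t ≥ 4.31) = 1 − Φ(4.31/√t) = 1 − Φ(4.31/√9.84) = 1 − Φ(1.3740). So
  P(M_{9.84} ≥ 4.31) = 2(1 − Φ(1.3740)) ≈ 0.1694.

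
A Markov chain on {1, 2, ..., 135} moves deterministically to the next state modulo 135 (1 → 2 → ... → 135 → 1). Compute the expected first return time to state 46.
E[T_46 | X_0 = 46] = 135

The chain cycles deterministically, so starting at state 46 it returns in exactly 135 steps. Equivalently, the stationary distribution is uniform π_j = 1/135 for every state j, so by Kac's formula E[T_46] = 1/π_46 = 135.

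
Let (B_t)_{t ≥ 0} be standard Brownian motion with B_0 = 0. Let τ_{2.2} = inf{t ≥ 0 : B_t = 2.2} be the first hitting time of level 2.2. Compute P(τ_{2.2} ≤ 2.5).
P(τ_{2.2} ≤ 2.5) = 2(1 − Φ(2.2/√2.5)) = 2(1 − Φ(1.3914)) ≈ 0.1641

By the reflection principle for standard BM, P(τ_b ≤ t) = 2 · P(B_t ≥ b). Since B_t ~ N(0, t), P(B_t ≥ 2.2) = 1 − Φ(2.2/√t) = 1 − Φ(2.2/√2.5) = 1 − Φ(1.3914) ≈ 0.08205. Doubling: P(τ_{2.2} ≤ 2.5) ≈ 2 · 0.08205 = 0.16410 ≈ 0.1641.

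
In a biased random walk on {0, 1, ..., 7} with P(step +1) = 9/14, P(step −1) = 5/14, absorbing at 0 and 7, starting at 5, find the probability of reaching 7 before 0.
P(hit 7 before 0) = (1 − (5/9)^5) / (1 − (5/9)^7) = 1132461/1176211

Let u_k denote P(reach 7 before 0 | start at k). Boundary: u_0 = 0, u_7 = 1. Recurrence: u_k = 9/14·u_{k+1} + 5/14·u_{k-1} for 1 ≤ k ≤ 6. Try u_k = A + B·r^k with r = q/p = (5/14)/(9/14) = 5/9. Substitution satisfies the recurrence; boundary conditions give:
  u_k = (1 − r^k) / (1 − r^N) = (1 − (5/9)^5) / (1 − (5/9)^7) = 1132461/1176211.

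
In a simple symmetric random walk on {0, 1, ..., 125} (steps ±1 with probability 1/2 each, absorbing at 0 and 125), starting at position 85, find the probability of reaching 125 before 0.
P(hit 125 before 0) = 85/125 = 17/25

Let u_k = P(hit 125 before 0 | start at k). Then u_0 = 0, u_125 = 1, and u_k = u_{k-1}/2 + u_{k+1}/2 for 1 ≤ k ≤ 124. This harmonic recurrence is solved by u_k = k/125, giving u_85 = 85/125 = 17/25.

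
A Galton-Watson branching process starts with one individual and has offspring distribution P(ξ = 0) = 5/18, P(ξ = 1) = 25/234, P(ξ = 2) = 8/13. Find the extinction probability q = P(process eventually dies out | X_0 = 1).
q = 65/144

The pgf is f(s) = 5/18 + 25/234·s + 8/13·s². The extinction probability q is the smallest fixed point of f in [0, 1]. Setting s = f(s):
  8/13·s² + (25/234 − 1)·s + 5/18 = 0
  8/13·s² − (5/18 + 8/13)·s + 5/18 = 0
which factors as (s − 1)·(8/13·s − 5/18) = 0, giving roots s = 1 and s = (5/18)/(8/13) = 65/144.
Mean offspring μ = 25/234 + 2·8/13 = 313/234 > 1 (supercritical), so q < 1. The extinction probability is the smaller root: q = (5/18)/(8/13) = 65/144.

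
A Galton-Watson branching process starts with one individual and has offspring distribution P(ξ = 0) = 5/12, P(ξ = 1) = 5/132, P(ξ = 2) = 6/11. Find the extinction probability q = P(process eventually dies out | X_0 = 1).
q = 55/72

The pgf is f(s) = 5/12 + 5/132·s + 6/11·s². The extinction probability q is the smallest fixed point of f in [0, 1]. Setting s = f(s):
  6/11·s² + (5/132 − 1)·s + 5/12 = 0
  6/11·s² − (5/12 + 6/11)·s + 5/12 = 0
which factors as (s − 1)·(6/11·s − 5/12) = 0, giving roots s = 1 and s = (5/12)/(6/11) = 55/72.
Mean offspring μ = 5/132 + 2·6/11 = 149/132 > 1 (supercritical), so q < 1. The extinction probability is the smaller root: q = (5/12)/(6/11) = 55/72.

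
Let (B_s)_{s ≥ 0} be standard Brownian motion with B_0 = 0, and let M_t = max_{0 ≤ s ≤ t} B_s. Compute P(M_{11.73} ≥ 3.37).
P(M_{11.73} ≥ 3.37) = 2·P(B_{11.73} ≥ 3.37) = 2(1 − Φ(3.37/√11.73)) ≈ 0.3251

By the reflection principle for Brownian motion, P(M_t ≥ a) = 2 · P(B_t ≥ a) for a ≥ 0. Since B_t ~ N(0, t), P(B_t ≥ 3.37) = 1 − Φ(3.37/√t) = 1 − Φ(3.37/√11.73) = 1 − Φ(0.9840). So
  P(M_{11.73} ≥ 3.37) = 2(1 − Φ(0.9840)) ≈ 0.3251.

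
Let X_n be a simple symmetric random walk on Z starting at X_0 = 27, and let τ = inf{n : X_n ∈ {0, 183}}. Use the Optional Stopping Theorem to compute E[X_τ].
E[X_τ] = 27

X_n is a martingale and τ is a bounded-mean stopping time (indeed τ is finite a.s. with bounded expectation since the walk is in a bounded region). By the OST, E[X_τ] = E[X_0] = 27. Equivalently: E[X_τ] = 183 · P(hit 183 first) + 0 · P(hit 0 first) = 183 · (27/183) = 27.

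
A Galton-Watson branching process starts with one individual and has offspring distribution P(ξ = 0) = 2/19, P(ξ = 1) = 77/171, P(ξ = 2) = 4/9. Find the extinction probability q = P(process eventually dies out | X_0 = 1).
q = 9/38

The pgf is f(s) = 2/19 + 77/171·s + 4/9·s². The extinction probability q is the smallest fixed point of f in [0, 1]. Setting s = f(s):
  4/9·s² + (77/171 − 1)·s + 2/19 = 0
  4/9·s² − (2/19 + 4/9)·s + 2/19 = 0
which factors as (s − 1)·(4/9·s − 2/19) = 0, giving roots s = 1 and s = (2/19)/(4/9) = 9/38.
Mean offspring μ = 77/171 + 2·4/9 = 229/171 > 1 (supercritical), so q < 1. The extinction probability is the smaller root: q = (2/19)/(4/9) = 9/38.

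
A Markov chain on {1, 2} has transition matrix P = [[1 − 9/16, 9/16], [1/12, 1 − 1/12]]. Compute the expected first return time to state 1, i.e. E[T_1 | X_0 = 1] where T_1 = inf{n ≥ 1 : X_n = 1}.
E[T_1 | X_0 = 1] = 1/π_1 = 31/4

For an irreducible recurrent Markov chain with stationary distribution π, E[T_i | X_0 = i] = 1/π_i (Kac's formula). Here π_1 = (1/12)/(9/16 + 1/12) = (1/12)/(31/48) = 4/31, so E[T_1 | X_0 = 1] = 1/π_1 = (9/16 + 1/12)/(1/12) = (31/48)/(1/12) = 31/4.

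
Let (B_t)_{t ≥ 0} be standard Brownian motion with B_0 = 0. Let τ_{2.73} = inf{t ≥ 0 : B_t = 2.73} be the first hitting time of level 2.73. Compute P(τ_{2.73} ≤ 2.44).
P(τ_{2.73} ≤ 2.44) = 2(1 − Φ(2.73/√2.44)) = 2(1 − Φ(1.7477)) ≈ 0.0805

By the reflection principle for standard BM, P(τ_b ≤ t) = 2 · P(B_t ≥ b). Since B_t ~ N(0, t), P(B_t ≥ 2.73) = 1 − Φ(2.73/√t) = 1 − Φ(2.73/√2.44) = 1 − Φ(1.7477) ≈ 0.04026. Doubling: P(τ_{2.73} ≤ 2.44) ≈ 2 · 0.04026 = 0.08052 ≈ 0.0805.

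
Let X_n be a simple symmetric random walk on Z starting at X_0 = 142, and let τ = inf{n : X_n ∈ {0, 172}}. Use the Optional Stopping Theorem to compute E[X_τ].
E[X_τ] = 142

X_n is a martingale and τ is a bounded-mean stopping time (indeed τ is finite a.s. with bounded expectation since the walk is in a bounded region). By the OST, E[X_τ] = E[X_0] = 142. Equivalently: E[X_τ] = 172 · P(hit 172 first) + 0 · P(hit 0 first) = 172 · (142/172) = 142.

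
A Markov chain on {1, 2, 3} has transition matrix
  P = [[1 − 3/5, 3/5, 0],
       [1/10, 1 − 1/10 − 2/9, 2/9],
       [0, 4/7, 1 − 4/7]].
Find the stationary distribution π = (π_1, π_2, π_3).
π = (3/28, 9/14, 1/4)

This is a birth-death chain on three states, which satisfies detailed balance: π_1 · P_{12} = π_2 · P_{21} and π_2 · P_{23} = π_3 · P_{32}.
From π_1 · 3/5 = π_2 · 1/10: π_2/π_1 = (3/5)/(1/10) = 6.
From π_2 · 2/9 = π_3 · 4/7: π_3/π_2 = (2/9)/(4/7) = 7/18.
Take π_1 proportional to 1; then unnormalized π = (1, 6, 7/3). Normalize by dividing by the sum 28/3:
  π = (3/28, 9/14, 1/4).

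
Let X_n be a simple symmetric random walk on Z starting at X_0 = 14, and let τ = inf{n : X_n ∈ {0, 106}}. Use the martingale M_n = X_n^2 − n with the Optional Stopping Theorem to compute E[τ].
E[τ] = 1288

M_n = X_n^2 − n is a martingale (since E[X_{n+1}^2 | F_n] = X_n^2 + 1). By OST (τ has finite mean in a bounded region), E[M_τ] = E[M_0] = X_0^2 − 0 = 14^2 = 196. Also E[M_τ] = E[X_τ^2] − E[τ]. The walk exits at 0 or 106, with P(hit 106 first) = 14/106, so E[X_τ^2] = 106^2 · 14/106 + 0 = 1484. Thus E[τ] = E[X_τ^2] − E[M_τ] = 1484 − 196 = 1288 = 14(106 − 14) = 1288.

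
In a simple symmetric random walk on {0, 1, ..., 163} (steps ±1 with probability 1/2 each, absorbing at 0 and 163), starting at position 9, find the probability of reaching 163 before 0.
P(hit 163 before 0) = 9/163

Let u_k = P(hit 163 before 0 | start at k). Then u_0 = 0, u_163 = 1, and u_k = u_{k-1}/2 + u_{k+1}/2 for 1 ≤ k ≤ 162. This harmonic recurrence is solved by u_k = k/163, giving u_9 = 9/163.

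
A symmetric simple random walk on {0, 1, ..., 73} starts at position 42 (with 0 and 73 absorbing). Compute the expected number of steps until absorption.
E[τ | X_0 = 42] = 1302

Let v_k = E[τ | X_0 = k]. Boundary: v_0 = v_73 = 0. Recurrence: v_k = 1 + (v_{k-1} + v_{k+1})/2 for 1 ≤ k ≤ 72. The particular solution to v_k − (v_{k-1} + v_{k+1})/2 = 1 is v_k = −k^2. Adding homogeneous solution A + B k and matching boundaries gives v_k = k (73 − k). Substituting k = 42: v_42 = 42 · 31 = 1302.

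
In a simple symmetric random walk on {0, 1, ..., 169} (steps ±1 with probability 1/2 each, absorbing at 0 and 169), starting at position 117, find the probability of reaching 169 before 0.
P(hit 169 before 0) = 117/169 = 9/13

Let u_k = P(hit 169 before 0 | start at k). Then u_0 = 0, u_169 = 1, and u_k = u_{k-1}/2 + u_{k+1}/2 for 1 ≤ k ≤ 168. This harmonic recurrence is solved by u_k = k/169, giving u_117 = 117/169 = 9/13.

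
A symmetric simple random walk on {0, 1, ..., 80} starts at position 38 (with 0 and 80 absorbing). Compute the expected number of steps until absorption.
E[τ | X_0 = 38] = 1596

Let v_k = E[τ | X_0 = k]. Boundary: v_0 = v_80 = 0. Recurrence: v_k = 1 + (v_{k-1} + v_{k+1})/2 for 1 ≤ k ≤ 79. The particular solution to v_k − (v_{k-1} + v_{k+1})/2 = 1 is v_k = −k^2. Adding homogeneous solution A + B k and matching boundaries gives v_k = k (80 − k). Substituting k = 38: v_38 = 38 · 42 = 1596.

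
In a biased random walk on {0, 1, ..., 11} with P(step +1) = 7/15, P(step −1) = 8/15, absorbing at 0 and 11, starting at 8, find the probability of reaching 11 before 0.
P(hit 11 before 0) = (1 − (8/7)^8) / (1 − (8/7)^11) = 3777258345/6612607849

Let u_k denote P(reach 11 before 0 | start at k). Boundary: u_0 = 0, u_11 = 1. Recurrence: u_k = 7/15·u_{k+1} + 8/15·u_{k-1} for 1 ≤ k ≤ 10. Try u_k = A + B·r^k with r = q/p = (8/15)/(7/15) = 8/7. Substitution satisfies the recurrence; boundary conditions give:
  u_k = (1 − r^k) / (1 − r^N) = (1 − (8/7)^8) / (1 − (8/7)^11) = 3777258345/6612607849.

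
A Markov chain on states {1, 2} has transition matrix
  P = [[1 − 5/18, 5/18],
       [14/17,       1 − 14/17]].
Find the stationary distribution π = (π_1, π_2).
π_1 = 252/337, π_2 = 85/337

Solve πP = π with π_1 + π_2 = 1. From πP = π: π_1 · (1 − 5/18) + π_2 · 14/17 = π_1 ⇒ π_2 · 14/17 = π_1 · 5/18 ⇒ π_2/π_1 = (5/18)/(14/17) = 85/252. Together with π_1 + π_2 = 1:
  π_1 = (14/17)/(5/18 + 14/17) = (14/17)/(337/306) = 252/337,
  π_2 = (5/18)/(5/18 + 14/17) = (5/18)/(337/306) = 85/337.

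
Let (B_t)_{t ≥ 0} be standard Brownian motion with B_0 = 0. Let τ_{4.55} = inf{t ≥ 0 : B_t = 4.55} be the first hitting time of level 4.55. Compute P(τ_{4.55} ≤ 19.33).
P(τ_{4.55} ≤ 19.33) = 2(1 − Φ(4.55/√19.33)) = 2(1 − Φ(1.0349)) ≈ 0.3007

By the reflection principle for standard BM, P(τ_b ≤ t) = 2 · P(B_t ≥ b). Since B_t ~ N(0, t), P(B_t ≥ 4.55) = 1 − Φ(4.55/√t) = 1 − Φ(4.55/√19.33) = 1 − Φ(1.0349) ≈ 0.15036. Doubling: P(τ_{4.55} ≤ 19.33) ≈ 2 · 0.15036 = 0.30072 ≈ 0.3007.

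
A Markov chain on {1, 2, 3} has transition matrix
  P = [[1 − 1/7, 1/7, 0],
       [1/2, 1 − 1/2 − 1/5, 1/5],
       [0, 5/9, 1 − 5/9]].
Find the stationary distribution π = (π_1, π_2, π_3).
π = (175/243, 50/243, 2/27)

This is a birth-death chain on three states, which satisfies detailed balance: π_1 · P_{12} = π_2 · P_{21} and π_2 · P_{23} = π_3 · P_{32}.
From π_1 · 1/7 = π_2 · 1/2: π_2/π_1 = (1/7)/(1/2) = 2/7.
From π_2 · 1/5 = π_3 · 5/9: π_3/π_2 = (1/5)/(5/9) = 9/25.
Take π_1 proportional to 1; then unnormalized π = (1, 2/7, 18/175). Normalize by dividing by the sum 243/175:
  π = (175/243, 50/243, 2/27).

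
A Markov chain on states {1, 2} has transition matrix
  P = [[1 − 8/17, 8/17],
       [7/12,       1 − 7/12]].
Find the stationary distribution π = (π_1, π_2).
π_1 = 119/215, π_2 = 96/215

Solve πP = π with π_1 + π_2 = 1. From πP = π: π_1 · (1 − 8/17) + π_2 · 7/12 = π_1 ⇒ π_2 · 7/12 = π_1 · 8/17 ⇒ π_2/π_1 = (8/17)/(7/12) = 96/119. Together with π_1 + π_2 = 1:
  π_1 = (7/12)/(8/17 + 7/12) = (7/12)/(215/204) = 119/215,
  π_2 = (8/17)/(8/17 + 7/12) = (8/17)/(215/204) = 96/215.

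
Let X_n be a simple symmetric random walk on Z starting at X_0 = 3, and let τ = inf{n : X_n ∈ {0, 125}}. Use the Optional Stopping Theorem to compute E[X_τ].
E[X_τ] = 3

X_n is a martingale and τ is a bounded-mean stopping time (indeed τ is finite a.s. with bounded expectation since the walk is in a bounded region). By the OST, E[X_τ] = E[X_0] = 3. Equivalently: E[X_τ] = 125 · P(hit 125 first) + 0 · P(hit 0 first) = 125 · (3/125) = 3.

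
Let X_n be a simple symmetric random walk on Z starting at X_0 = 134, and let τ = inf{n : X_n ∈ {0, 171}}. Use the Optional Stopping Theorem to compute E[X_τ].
E[X_τ] = 134

X_n is a martingale and τ is a bounded-mean stopping time (indeed τ is finite a.s. with bounded expectation since the walk is in a bounded region). By the OST, E[X_τ] = E[X_0] = 134. Equivalently: E[X_τ] = 171 · P(hit 171 first) + 0 · P(hit 0 first) = 171 · (134/171) = 134.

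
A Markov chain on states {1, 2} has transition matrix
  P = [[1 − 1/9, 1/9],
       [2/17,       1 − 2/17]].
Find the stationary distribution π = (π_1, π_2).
π_1 = 18/35, π_2 = 17/35

Solve πP = π with π_1 + π_2 = 1. From πP = π: π_1 · (1 − 1/9) + π_2 · 2/17 = π_1 ⇒ π_2 · 2/17 = π_1 · 1/9 ⇒ π_2/π_1 = (1/9)/(2/17) = 17/18. Together with π_1 + π_2 = 1:
  π_1 = (2/17)/(1/9 + 2/17) = (2/17)/(35/153) = 18/35,
  π_2 = (1/9)/(1/9 + 2/17) = (1/9)/(35/153) = 17/35.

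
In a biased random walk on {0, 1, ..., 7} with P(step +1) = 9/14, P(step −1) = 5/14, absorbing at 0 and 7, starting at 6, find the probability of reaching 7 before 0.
P(hit 7 before 0) = (1 − (5/9)^6) / (1 − (5/9)^7) = 1160586/1176211

Let u_k denote P(reach 7 before 0 | start at k). Boundary: u_0 = 0, u_7 = 1. Recurrence: u_k = 9/14·u_{k+1} + 5/14·u_{k-1} for 1 ≤ k ≤ 6. Try u_k = A + B·r^k with r = q/p = (5/14)/(9/14) = 5/9. Substitution satisfies the recurrence; boundary conditions give:
  u_k = (1 − r^k) / (1 − r^N) = (1 − (5/9)^6) / (1 − (5/9)^7) = 1160586/1176211.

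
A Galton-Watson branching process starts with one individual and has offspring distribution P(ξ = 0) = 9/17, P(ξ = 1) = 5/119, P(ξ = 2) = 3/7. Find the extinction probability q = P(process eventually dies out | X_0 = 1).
q = 1

Mean offspring μ = 0·9/17 + 1·5/119 + 2·3/7 = 107/119 ≤ 1. For μ ≤ 1 with offspring not concentrated at 1, the Galton-Watson process goes extinct almost surely, so q = 1.
(Algebraic check: The pgf is f(s) = 9/17 + 5/119·s + 3/7·s². The extinction probability q is the smallest fixed point of f in [0, 1]. Setting s = f(s):
  3/7·s² + (5/119 − 1)·s + 9/17 = 0
  3/7·s² − (9/17 + 3/7)·s + 9/17 = 0
which factors as (s − 1)·(3/7·s − 9/17) = 0, giving roots s = 1 and s = (9/17)/(3/7) = 21/17. Since 21/17 ≥ 1, the smallest root in [0, 1] is s = 1.)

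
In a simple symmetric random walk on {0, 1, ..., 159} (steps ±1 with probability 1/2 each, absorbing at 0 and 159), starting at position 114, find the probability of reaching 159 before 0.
P(hit 159 before 0) = 114/159 = 38/53

Let u_k = P(hit 159 before 0 | start at k). Then u_0 = 0, u_159 = 1, and u_k = u_{k-1}/2 + u_{k+1}/2 for 1 ≤ k ≤ 158. This harmonic recurrence is solved by u_k = k/159, giving u_114 = 114/159 = 38/53.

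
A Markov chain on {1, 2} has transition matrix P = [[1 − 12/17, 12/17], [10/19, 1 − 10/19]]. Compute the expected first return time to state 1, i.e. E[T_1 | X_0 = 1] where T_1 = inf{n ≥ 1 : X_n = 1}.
E[T_1 | X_0 = 1] = 1/π_1 = 199/85

For an irreducible recurrent Markov chain with stationary distribution π, E[T_i | X_0 = i] = 1/π_i (Kac's formula). Here π_1 = (10/19)/(12/17 + 10/19) = (10/19)/(398/323) = 85/199, so E[T_1 | X_0 = 1] = 1/π_1 = (12/17 + 10/19)/(10/19) = (398/323)/(10/19) = 199/85.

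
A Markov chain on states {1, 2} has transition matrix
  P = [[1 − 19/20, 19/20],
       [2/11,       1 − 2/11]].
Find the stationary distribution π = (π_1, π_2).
π_1 = 40/249, π_2 = 209/249

Solve πP = π with π_1 + π_2 = 1. From πP = π: π_1 · (1 − 19/20) + π_2 · 2/11 = π_1 ⇒ π_2 · 2/11 = π_1 · 19/20 ⇒ π_2/π_1 = (19/20)/(2/11) = 209/40. Together with π_1 + π_2 = 1:
  π_1 = (2/11)/(19/20 + 2/11) = (2/11)/(249/220) = 40/249,
  π_2 = (19/20)/(19/20 + 2/11) = (19/20)/(249/220) = 209/249.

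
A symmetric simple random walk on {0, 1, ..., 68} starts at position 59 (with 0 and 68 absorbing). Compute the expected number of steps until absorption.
E[τ | X_0 = 59] = 531

Let v_k = E[τ | X_0 = k]. Boundary: v_0 = v_68 = 0. Recurrence: v_k = 1 + (v_{k-1} + v_{k+1})/2 for 1 ≤ k ≤ 67. The particular solution to v_k − (v_{k-1} + v_{k+1})/2 = 1 is v_k = −k^2. Adding homogeneous solution A + B k and matching boundaries gives v_k = k (68 − k). Substituting k = 59: v_59 = 59 · 9 = 531.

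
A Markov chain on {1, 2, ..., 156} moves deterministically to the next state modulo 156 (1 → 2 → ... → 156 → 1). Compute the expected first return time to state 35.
E[T_35 | X_0 = 35] = 156

The chain cycles deterministically, so starting at state 35 it returns in exactly 156 steps. Equivalently, the stationary distribution is uniform π_j = 1/156 for every state j, so by Kac's formula E[T_35] = 1/π_35 = 156.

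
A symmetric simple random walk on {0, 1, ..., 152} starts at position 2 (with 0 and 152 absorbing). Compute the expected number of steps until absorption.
E[τ | X_0 = 2] = 300

Let v_k = E[τ | X_0 = k]. Boundary: v_0 = v_152 = 0. Recurrence: v_k = 1 + (v_{k-1} + v_{k+1})/2 for 1 ≤ k ≤ 151. The particular solution to v_k − (v_{k-1} + v_{k+1})/2 = 1 is v_k = −k^2. Adding homogeneous solution A + B k and matching boundaries gives v_k = k (152 − k). Substituting k = 2: v_2 = 2 · 150 = 300.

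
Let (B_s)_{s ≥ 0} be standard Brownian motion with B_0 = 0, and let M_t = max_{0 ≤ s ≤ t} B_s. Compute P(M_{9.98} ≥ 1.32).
P(M_{9.98} ≥ 1.32) = 2·P(B_{9.98} ≥ 1.32) = 2(1 − Φ(1.32/√9.98)) ≈ 0.6761

By the reflection principle for Brownian motion, P(M_t ≥ a) = 2 · P(B_t ≥ a) for a ≥ 0. Since B_t ~ N(0, t), P(B_t ≥ 1.32) = 1 − Φ(1.32/√t) = 1 − Φ(1.32/√9.98) = 1 − Φ(0.4178). So
  P(M_{9.98} ≥ 1.32) = 2(1 − Φ(0.4178)) ≈ 0.6761.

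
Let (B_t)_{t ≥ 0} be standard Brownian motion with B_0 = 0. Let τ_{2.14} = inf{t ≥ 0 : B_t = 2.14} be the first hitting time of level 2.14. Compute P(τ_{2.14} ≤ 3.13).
P(τ_{2.14} ≤ 3.13) = 2(1 − Φ(2.14/√3.13)) = 2(1 − Φ(1.2096)) ≈ 0.2264

By the reflection principle for standard BM, P(τ_b ≤ t) = 2 · P(B_t ≥ b). Since B_t ~ N(0, t), P(B_t ≥ 2.14) = 1 − Φ(2.14/√t) = 1 − Φ(2.14/√3.13) = 1 − Φ(1.2096) ≈ 0.11322. Doubling: P(τ_{2.14} ≤ 3.13) ≈ 2 · 0.11322 = 0.22644 ≈ 0.2264.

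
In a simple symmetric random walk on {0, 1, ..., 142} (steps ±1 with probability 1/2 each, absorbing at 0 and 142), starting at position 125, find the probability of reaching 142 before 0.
P(hit 142 before 0) = 125/142

Let u_k = P(hit 142 before 0 | start at k). Then u_0 = 0, u_142 = 1, and u_k = u_{k-1}/2 + u_{k+1}/2 for 1 ≤ k ≤ 141. This harmonic recurrence is solved by u_k = k/142, giving u_125 = 125/142.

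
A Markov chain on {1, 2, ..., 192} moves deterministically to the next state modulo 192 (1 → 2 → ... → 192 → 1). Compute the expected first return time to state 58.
E[T_58 | X_0 = 58] = 192

The chain cycles deterministically, so starting at state 58 it returns in exactly 192 steps. Equivalently, the stationary distribution is uniform π_j = 1/192 for every state j, so by Kac's formula E[T_58] = 1/π_58 = 192.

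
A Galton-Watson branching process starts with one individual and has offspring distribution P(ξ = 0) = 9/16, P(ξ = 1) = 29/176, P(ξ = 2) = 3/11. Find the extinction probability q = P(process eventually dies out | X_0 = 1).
q = 1

Mean offspring μ = 0·9/16 + 1·29/176 + 2·3/11 = 125/176 ≤ 1. For μ ≤ 1 with offspring not concentrated at 1, the Galton-Watson process goes extinct almost surely, so q = 1.
(Algebraic check: The pgf is f(s) = 9/16 + 29/176·s + 3/11·s². The extinction probability q is the smallest fixed point of f in [0, 1]. Setting s = f(s):
  3/11·s² + (29/176 − 1)·s + 9/16 = 0
  3/11·s² − (9/16 + 3/11)·s + 9/16 = 0
which factors as (s − 1)·(3/11·s − 9/16) = 0, giving roots s = 1 and s = (9/16)/(3/11) = 33/16. Since 33/16 ≥ 1, the smallest root in [0, 1] is s = 1.)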